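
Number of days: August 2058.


Month: August (month 8)
August has 31 days

31 days


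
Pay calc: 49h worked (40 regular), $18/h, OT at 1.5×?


$963.00

Regular: 40h × $18 = $720.00
Overtime: 49 - 40 = 9h
OT pay: 9h × $18 × 1.5 = $243.00
Total = $720.00 + $243.00 = $963.00


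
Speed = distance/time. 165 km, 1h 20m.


123.8 km/h

Distance: 165 km
Time: 1h 20m = 80 min = 80/60 = 4/3 hours
Speed = 165 ÷ (4/3) = 165 × 3 / 4 = 495/4 ≈ 123.8 km/h


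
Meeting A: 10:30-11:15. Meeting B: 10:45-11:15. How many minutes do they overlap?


Meeting A: 630-675 (in minutes from midnight)
Meeting B: 645-675
Overlap start = max(630, 645) = 645
Overlap end = min(675, 675) = 675
Overlap = max(0, 675 - 645) = 30 min

30 minutes


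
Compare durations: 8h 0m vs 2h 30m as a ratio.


Duration 1: 480 minutes
Duration 2: 150 minutes
Ratio = 480:150
GCD = 30
Simplified = 16:5
As a decimal: 16/5 = 3.20

16:5 (3.20)


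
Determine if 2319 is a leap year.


No

Rules: divisible by 4 AND (not by 100 OR by 400)
2319 ÷ 4 = 579 remainder 3 → not divisible by 4
Not divisible by 4 → not a leap year


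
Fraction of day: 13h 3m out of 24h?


Total minutes: 13×60 + 3 = 783
Day = 24×60 = 1440 minutes
Fraction = 783/1440 ≈ 0.5438
As a percentage: 783/1440 × 100 ≈ 54.38%

0.5438 (54.38%)


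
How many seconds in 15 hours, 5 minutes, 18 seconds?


54318 seconds

Hours: 15 × 3600 = 54000
Minutes: 5 × 60 = 300
Seconds: 18
Total = 54000 + 300 + 18 = 54318


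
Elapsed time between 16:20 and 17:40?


End time in minutes: 17×60 + 40 = 1060
Start time in minutes: 16×60 + 20 = 980
Difference = 1060 - 980 = 80 minutes
= 1 hours 20 minutes

1h 20m


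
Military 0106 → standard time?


Hour: 1
1 < 12 → AM

1:06 AM


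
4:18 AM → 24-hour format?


Input: 4:18 AM
AM hour stays: 4

04:18


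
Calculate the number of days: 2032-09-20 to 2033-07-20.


303 days

From September 20, 2032 to July 20, 2033
Rest of September 2032: 30 - 20 = 10
Full months: October 31, November 30, December 31, January 31, February 2033 28, March 31, April 30, May 31, June 30
Days into July 2033: 20
Total = 10 + 31 + 30 + 31 + 31 + 28 + 31 + 30 + 31 + 30 + 20 = 303 days


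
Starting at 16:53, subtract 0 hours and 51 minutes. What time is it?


Start: 1013 minutes from midnight
Subtract: 51 minutes
Remaining: 1013 - 51 = 962
Hours: 16, Minutes: 2

16:02


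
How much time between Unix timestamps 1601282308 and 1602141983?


859675 seconds (238.8 hours / 9.95 days)

Difference = 1602141983 - 1601282308 = 859675 seconds
In hours: 859675 / 3600 ≈ 238.8
In days: 859675 / 86400 ≈ 9.95


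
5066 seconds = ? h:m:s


Hours: 5066 ÷ 3600 = 1 remainder 1466
Minutes: 1466 ÷ 60 = 24 remainder 26
Seconds: 26

1h 24m 26s


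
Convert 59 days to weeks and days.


8 weeks 3 days

Weeks: 59 ÷ 7 = 8 remainder 3


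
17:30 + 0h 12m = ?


Start: 1050 minutes from midnight
Add: 12 minutes
Total: 1062 minutes
Hours: 1062 ÷ 60 = 17 remainder 42

17:42


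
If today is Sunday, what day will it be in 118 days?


Start: Sunday (index 6)
(6 + 118) mod 7
= 124 mod 7
= 5
Index 5 → Saturday

Saturday


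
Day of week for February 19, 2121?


Zeller's congruence:
q=19, m=14, k=20, j=21
h = (19 + ⌊13×15/5⌋ + 20 + ⌊20/4⌋ + ⌊21/4⌋ - 2×21) mod 7
= (19 + 39 + 20 + 5 + 5 - 42) mod 7
= 46 mod 7 = 4
h=4 → Wednesday

Wednesday


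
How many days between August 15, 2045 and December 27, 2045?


From August 15, 2045 to December 27, 2045
Rest of August 2045: 31 - 15 = 16
Full months: September 30, October 31, November 30
Days into December 2045: 27
Total = 16 + 30 + 31 + 30 + 27 = 134 days

134 days


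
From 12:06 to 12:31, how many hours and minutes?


0h 25m

End time in minutes: 12×60 + 31 = 751
Start time in minutes: 12×60 + 6 = 726
Difference = 751 - 726 = 25 minutes
= 0 hours 25 minutes


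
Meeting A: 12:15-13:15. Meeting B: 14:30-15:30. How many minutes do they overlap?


0 minutes

Meeting A: 735-795 (in minutes from midnight)
Meeting B: 870-930
Overlap start = max(735, 870) = 870
Overlap end = min(795, 930) = 795
Overlap = max(0, 795 - 870) = 0 min


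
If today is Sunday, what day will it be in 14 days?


Sunday

Start: Sunday (index 6)
(6 + 14) mod 7
= 20 mod 7
= 6
Index 6 → Sunday


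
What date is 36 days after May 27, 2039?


July 2, 2039

Start: May 27, 2039
Add 36 days
May 27 → June 1: 31 - 27 + 1 = 5 days (36 - 5 = 31 left)
June 1 → July 1: 30 - 1 + 1 = 30 days (31 - 30 = 1 left)
July 1 + 1 = July 2, 2039


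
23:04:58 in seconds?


83098 seconds

Hours: 23 × 3600 = 82800
Minutes: 4 × 60 = 240
Seconds: 58
Total = 82800 + 240 + 58 = 83098


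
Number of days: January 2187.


31 days

Month: January (month 1)
January has 31 days


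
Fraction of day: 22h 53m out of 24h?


0.9535 (95.35%)

Total minutes: 22×60 + 53 = 1373
Day = 24×60 = 1440 minutes
Fraction = 1373/1440 ≈ 0.9535
As a percentage: 1373/1440 × 100 ≈ 95.35%


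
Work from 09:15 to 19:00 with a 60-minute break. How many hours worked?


8h 45m (525 minutes)

Total time = (19×60+0) - (9×60+15)
= 1140 - 555 = 585 min
Minus break: 585 - 60 = 525 min
= 8h 45m


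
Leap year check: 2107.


Rules: divisible by 4 AND (not by 100 OR by 400)
2107 ÷ 4 = 526 remainder 3 → not divisible by 4
Not divisible by 4 → not a leap year

No


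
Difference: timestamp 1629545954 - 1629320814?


225140 seconds (62.5 hours / 2.61 days)

Difference = 1629545954 - 1629320814 = 225140 seconds
In hours: 225140 / 3600 ≈ 62.5
In days: 225140 / 86400 ≈ 2.61


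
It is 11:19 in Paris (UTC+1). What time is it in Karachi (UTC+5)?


15:19

Time difference = UTC+5 - UTC+1 = +4 hours
New hour = (11 + 4) mod 24
= 15 mod 24 = 15
Minutes unchanged → 15:19


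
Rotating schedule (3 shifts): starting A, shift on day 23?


Shifts: A, B, C
Start: A (index 0)
Day 23: (0 + 23 - 1) mod 3
= 22 mod 3
= 1
Index 1 → shift B

Shift B


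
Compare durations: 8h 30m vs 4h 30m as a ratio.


17:9 (1.89)

Duration 1: 510 minutes
Duration 2: 270 minutes
Ratio = 510:270
GCD = 30
Simplified = 17:9
As a decimal: 17/9 ≈ 1.89


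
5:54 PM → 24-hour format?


17:54

Input: 5:54 PM
PM: 5 + 12 = 17


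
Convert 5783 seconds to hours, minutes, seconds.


Hours: 5783 ÷ 3600 = 1 remainder 2183
Minutes: 2183 ÷ 60 = 36 remainder 23
Seconds: 23

1h 36m 23s


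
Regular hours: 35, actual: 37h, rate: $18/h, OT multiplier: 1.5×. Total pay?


$684.00

Regular: 35h × $18 = $630.00
Overtime: 37 - 35 = 2h
OT pay: 2h × $18 × 1.5 = $54.00
Total = $630.00 + $54.00 = $684.00


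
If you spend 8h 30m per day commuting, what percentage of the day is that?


Time: 510 minutes
Day: 1440 minutes
Percentage = (510/1440) × 100 ≈ 35.4%

35.4%


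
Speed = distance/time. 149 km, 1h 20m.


Distance: 149 km
Time: 1h 20m = 80 min = 80/60 = 4/3 hours
Speed = 149 ÷ (4/3) = 149 × 3 / 4 = 447/4 ≈ 111.8 km/h

111.8 km/h


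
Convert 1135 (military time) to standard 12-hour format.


Hour: 11
11 < 12 → AM

11:35 AM


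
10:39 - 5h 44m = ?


Start: 639 minutes from midnight
Subtract: 344 minutes
Remaining: 639 - 344 = 295
Hours: 4, Minutes: 55

04:55


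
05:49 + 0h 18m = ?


06:07

Start: 349 minutes from midnight
Add: 18 minutes
Total: 367 minutes
Hours: 367 ÷ 60 = 6 remainder 7


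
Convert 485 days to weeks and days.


Weeks: 485 ÷ 7 = 69 remainder 2

69 weeks 2 days


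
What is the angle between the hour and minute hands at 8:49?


29.5°

Hour hand = 8×30 + 49×0.5 = 264.5°
Minute hand = 49×6 = 294°
Difference = |264.5 - 294| = 29.5°


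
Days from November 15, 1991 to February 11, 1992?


88 days

From November 15, 1991 to February 11, 1992
Rest of November 1991: 30 - 15 = 15
Full months: December 31, January 31
Days into February 1992: 11
Total = 15 + 31 + 31 + 11 = 88 days


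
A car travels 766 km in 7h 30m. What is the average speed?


102.1 km/h

Distance: 766 km
Time: 7h 30m = 450 min = 450/60 = 15/2 hours
Speed = 766 ÷ (15/2) = 766 × 2 / 15 = 1532/15 ≈ 102.1 km/h


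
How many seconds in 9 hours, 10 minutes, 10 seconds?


Hours: 9 × 3600 = 32400
Minutes: 10 × 60 = 600
Seconds: 10
Total = 32400 + 600 + 10 = 33010

33010 seconds


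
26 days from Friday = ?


Wednesday

Start: Friday (index 4)
(4 + 26) mod 7
= 30 mod 7
= 2
Index 2 → Wednesday


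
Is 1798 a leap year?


No

Rules: divisible by 4 AND (not by 100 OR by 400)
1798 ÷ 4 = 449 remainder 2 → not divisible by 4
Not divisible by 4 → not a leap year


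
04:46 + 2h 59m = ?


Start: 286 minutes from midnight
Add: 179 minutes
Total: 465 minutes
Hours: 465 ÷ 60 = 7 remainder 45

07:45


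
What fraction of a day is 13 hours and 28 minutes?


0.5611 (56.11%)

Total minutes: 13×60 + 28 = 808
Day = 24×60 = 1440 minutes
Fraction = 808/1440 ≈ 0.5611
As a percentage: 808/1440 × 100 ≈ 56.11%


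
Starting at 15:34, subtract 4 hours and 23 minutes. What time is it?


11:11

Start: 934 minutes from midnight
Subtract: 263 minutes
Remaining: 934 - 263 = 671
Hours: 11, Minutes: 11


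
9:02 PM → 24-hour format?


21:02

Input: 9:02 PM
PM: 9 + 12 = 21


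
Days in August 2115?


Month: August (month 8)
August has 31 days

31 days


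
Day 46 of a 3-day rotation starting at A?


Shift A

Shifts: A, B, C
Start: A (index 0)
Day 46: (0 + 46 - 1) mod 3
= 45 mod 3
= 0
Index 0 → shift A


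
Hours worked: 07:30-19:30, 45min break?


Total time = (19×60+30) - (7×60+30)
= 1170 - 450 = 720 min
Minus break: 720 - 45 = 675 min
= 11h 15m

11h 15m (675 minutes)


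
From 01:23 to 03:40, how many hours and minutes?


End time in minutes: 3×60 + 40 = 220
Start time in minutes: 1×60 + 23 = 83
Difference = 220 - 83 = 137 minutes
= 2 hours 17 minutes

2h 17m


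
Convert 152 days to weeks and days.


Weeks: 152 ÷ 7 = 21 remainder 5

21 weeks 5 days


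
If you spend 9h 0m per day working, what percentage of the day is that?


Time: 540 minutes
Day: 1440 minutes
Percentage = (540/1440) × 100 = 37.5%

37.5%


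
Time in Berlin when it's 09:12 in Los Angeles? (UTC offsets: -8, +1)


Time difference = UTC+1 - UTC-8 = +9 hours
New hour = (9 + 9) mod 24
= 18 mod 24 = 18
Minutes unchanged → 18:12

18:12


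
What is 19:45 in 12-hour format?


7:45 PM

Hour: 19
19 - 12 = 7 → PM


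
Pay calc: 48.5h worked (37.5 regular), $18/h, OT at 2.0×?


$1071.00

Regular: 37.5h × $18 = $675.00
Overtime: 48.5 - 37.5 = 11.0h
OT pay: 11.0h × $18 × 2.0 = $396.00
Total = $675.00 + $396.00 = $1071.00


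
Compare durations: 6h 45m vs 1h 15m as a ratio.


27:5 (5.40)

Duration 1: 405 minutes
Duration 2: 75 minutes
Ratio = 405:75
GCD = 15
Simplified = 27:5
As a decimal: 27/5 = 5.40


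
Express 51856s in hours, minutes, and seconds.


Hours: 51856 ÷ 3600 = 14 remainder 1456
Minutes: 1456 ÷ 60 = 24 remainder 16
Seconds: 16

14h 24m 16s


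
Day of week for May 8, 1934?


Zeller's congruence:
q=8, m=5, k=34, j=19
h = (8 + ⌊13×6/5⌋ + 34 + ⌊34/4⌋ + ⌊19/4⌋ - 2×19) mod 7
= (8 + 15 + 34 + 8 + 4 - 38) mod 7
= 31 mod 7 = 3
h=3 → Tuesday

Tuesday


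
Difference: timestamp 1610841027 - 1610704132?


Difference = 1610841027 - 1610704132 = 136895 seconds
In hours: 136895 / 3600 ≈ 38.0
In days: 136895 / 86400 ≈ 1.58

136895 seconds (38.0 hours / 1.58 days)


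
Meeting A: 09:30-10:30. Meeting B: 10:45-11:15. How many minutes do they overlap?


Meeting A: 570-630 (in minutes from midnight)
Meeting B: 645-675
Overlap start = max(570, 645) = 645
Overlap end = min(630, 675) = 630
Overlap = max(0, 630 - 645) = 0 min

0 minutes


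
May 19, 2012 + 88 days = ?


August 15, 2012

Start: May 19, 2012
Add 88 days
May 19 → June 1: 31 - 19 + 1 = 13 days (88 - 13 = 75 left)
June 1 → July 1: 30 - 1 + 1 = 30 days (75 - 30 = 45 left)
July 1 → August 1: 31 - 1 + 1 = 31 days (45 - 31 = 14 left)
August 1 + 14 = August 15, 2012


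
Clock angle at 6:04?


Hour hand = 6×30 + 4×0.5 = 182.0°
Minute hand = 4×6 = 24°
Difference = |182.0 - 24| = 158.0°

158.0°


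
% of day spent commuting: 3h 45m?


Time: 225 minutes
Day: 1440 minutes
Percentage = (225/1440) × 100 ≈ 15.6%

15.6%


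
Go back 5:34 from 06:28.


00:54

Start: 388 minutes from midnight
Subtract: 334 minutes
Remaining: 388 - 334 = 54
Hours: 0, Minutes: 54


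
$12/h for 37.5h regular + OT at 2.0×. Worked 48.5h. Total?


$714.00

Regular: 37.5h × $12 = $450.00
Overtime: 48.5 - 37.5 = 11.0h
OT pay: 11.0h × $12 × 2.0 = $264.00
Total = $450.00 + $264.00 = $714.00


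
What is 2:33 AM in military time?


02:33

Input: 2:33 AM
AM hour stays: 2


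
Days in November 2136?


30 days

Month: November (month 11)
November has 30 days


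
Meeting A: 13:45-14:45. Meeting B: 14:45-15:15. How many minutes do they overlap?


0 minutes

Meeting A: 825-885 (in minutes from midnight)
Meeting B: 885-915
Overlap start = max(825, 885) = 885
Overlap end = min(885, 915) = 885
Overlap = max(0, 885 - 885) = 0 min


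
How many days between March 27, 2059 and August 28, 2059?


From March 27, 2059 to August 28, 2059
Rest of March 2059: 31 - 27 = 4
Full months: April 30, May 31, June 30, July 31
Days into August 2059: 28
Total = 4 + 30 + 31 + 30 + 31 + 28 = 154 days

154 days


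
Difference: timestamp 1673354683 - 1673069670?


Difference = 1673354683 - 1673069670 = 285013 seconds
In hours: 285013 / 3600 ≈ 79.2
In days: 285013 / 86400 ≈ 3.30

285013 seconds (79.2 hours / 3.30 days)


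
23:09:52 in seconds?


Hours: 23 × 3600 = 82800
Minutes: 9 × 60 = 540
Seconds: 52
Total = 82800 + 540 + 52 = 83392

83392 seconds


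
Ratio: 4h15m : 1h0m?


Duration 1: 255 minutes
Duration 2: 60 minutes
Ratio = 255:60
GCD = 15
Simplified = 17:4
As a decimal: 17/4 = 4.25

17:4 (4.25)


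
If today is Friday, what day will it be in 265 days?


Start: Friday (index 4)
(4 + 265) mod 7
= 269 mod 7
= 3
Index 3 → Thursday

Thursday


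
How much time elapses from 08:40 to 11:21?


End time in minutes: 11×60 + 21 = 681
Start time in minutes: 8×60 + 40 = 520
Difference = 681 - 520 = 161 minutes
= 2 hours 41 minutes

2h 41m


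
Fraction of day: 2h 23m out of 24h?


0.0993 (9.93%)

Total minutes: 2×60 + 23 = 143
Day = 24×60 = 1440 minutes
Fraction = 143/1440 ≈ 0.0993
As a percentage: 143/1440 × 100 ≈ 9.93%


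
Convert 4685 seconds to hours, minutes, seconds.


1h 18m 5s

Hours: 4685 ÷ 3600 = 1 remainder 1085
Minutes: 1085 ÷ 60 = 18 remainder 5
Seconds: 5


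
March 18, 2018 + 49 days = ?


May 6, 2018

Start: March 18, 2018
Add 49 days
March 18 → April 1: 31 - 18 + 1 = 14 days (49 - 14 = 35 left)
April 1 → May 1: 30 - 1 + 1 = 30 days (35 - 30 = 5 left)
May 1 + 5 = May 6, 2018


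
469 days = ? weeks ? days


67 weeks 0 days

Weeks: 469 ÷ 7 = 67 remainder 0


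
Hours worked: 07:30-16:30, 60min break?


8h 0m (480 minutes)

Total time = (16×60+30) - (7×60+30)
= 990 - 450 = 540 min
Minus break: 540 - 60 = 480 min
= 8h 0m


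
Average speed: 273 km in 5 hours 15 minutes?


52.0 km/h

Distance: 273 km
Time: 5h 15m = 315 min = 315/60 = 21/4 hours
Speed = 273 ÷ (21/4) = 273 × 4 / 21 = 1092/21 = 52.0 km/h


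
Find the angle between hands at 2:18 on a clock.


39.0°

Hour hand = 2×30 + 18×0.5 = 69.0°
Minute hand = 18×6 = 108°
Difference = |69.0 - 108| = 39.0°


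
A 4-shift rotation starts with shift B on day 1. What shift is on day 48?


Shift A

Shifts: A, B, C, D
Start: B (index 1)
Day 48: (1 + 48 - 1) mod 4
= 48 mod 4
= 0
Index 0 → shift A


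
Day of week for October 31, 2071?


Zeller's congruence:
q=31, m=10, k=71, j=20
h = (31 + ⌊13×11/5⌋ + 71 + ⌊71/4⌋ + ⌊20/4⌋ - 2×20) mod 7
= (31 + 28 + 71 + 17 + 5 - 40) mod 7
= 112 mod 7 = 0
h=0 → Saturday

Saturday


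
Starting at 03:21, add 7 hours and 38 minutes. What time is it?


10:59

Start: 201 minutes from midnight
Add: 458 minutes
Total: 659 minutes
Hours: 659 ÷ 60 = 10 remainder 59


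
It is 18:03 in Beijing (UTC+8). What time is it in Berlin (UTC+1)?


11:03

Time difference = UTC+1 - UTC+8 = -7 hours
New hour = (18 -7) mod 24
= 11 mod 24 = 11
Minutes unchanged → 11:03


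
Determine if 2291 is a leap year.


Rules: divisible by 4 AND (not by 100 OR by 400)
2291 ÷ 4 = 572 remainder 3 → not divisible by 4
Not divisible by 4 → not a leap year

No


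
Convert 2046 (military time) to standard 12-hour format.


Hour: 20
20 - 12 = 8 → PM

8:46 PM


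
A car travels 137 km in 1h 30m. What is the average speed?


Distance: 137 km
Time: 1h 30m = 90 min = 90/60 = 3/2 hours
Speed = 137 ÷ (3/2) = 137 × 2 / 3 = 274/3 ≈ 91.3 km/h

91.3 km/h


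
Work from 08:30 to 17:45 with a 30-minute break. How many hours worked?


8h 45m (525 minutes)

Total time = (17×60+45) - (8×60+30)
= 1065 - 510 = 555 min
Minus break: 555 - 30 = 525 min
= 8h 45m


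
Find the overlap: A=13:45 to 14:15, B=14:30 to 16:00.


Meeting A: 825-855 (in minutes from midnight)
Meeting B: 870-960
Overlap start = max(825, 870) = 870
Overlap end = min(855, 960) = 855
Overlap = max(0, 855 - 870) = 0 min

0 minutes


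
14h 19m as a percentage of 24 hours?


0.5965 (59.65%)

Total minutes: 14×60 + 19 = 859
Day = 24×60 = 1440 minutes
Fraction = 859/1440 ≈ 0.5965
As a percentage: 859/1440 × 100 ≈ 59.65%


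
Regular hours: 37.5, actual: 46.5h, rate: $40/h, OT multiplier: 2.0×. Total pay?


$2220.00

Regular: 37.5h × $40 = $1500.00
Overtime: 46.5 - 37.5 = 9.0h
OT pay: 9.0h × $40 × 2.0 = $720.00
Total = $1500.00 + $720.00 = $2220.00


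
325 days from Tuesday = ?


Friday

Start: Tuesday (index 1)
(1 + 325) mod 7
= 326 mod 7
= 4
Index 4 → Friday


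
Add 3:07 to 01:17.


04:24

Start: 77 minutes from midnight
Add: 187 minutes
Total: 264 minutes
Hours: 264 ÷ 60 = 4 remainder 24


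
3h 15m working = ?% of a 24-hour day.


13.5%

Time: 195 minutes
Day: 1440 minutes
Percentage = (195/1440) × 100 ≈ 13.5%


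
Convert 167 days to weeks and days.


23 weeks 6 days

Weeks: 167 ÷ 7 = 23 remainder 6


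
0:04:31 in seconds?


271 seconds

Hours: 0 × 3600 = 0
Minutes: 4 × 60 = 240
Seconds: 31
Total = 0 + 240 + 31 = 271


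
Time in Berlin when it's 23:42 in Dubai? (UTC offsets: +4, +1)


Time difference = UTC+1 - UTC+4 = -3 hours
New hour = (23 -3) mod 24
= 20 mod 24 = 20
Minutes unchanged → 20:42

20:42


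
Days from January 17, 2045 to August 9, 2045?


204 days

From January 17, 2045 to August 9, 2045
Rest of January 2045: 31 - 17 = 14
Full months: February 2045 28, March 31, April 30, May 31, June 30, July 31
Days into August 2045: 9
Total = 14 + 28 + 31 + 30 + 31 + 30 + 31 + 9 = 204 days


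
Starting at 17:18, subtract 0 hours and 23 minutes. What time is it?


Start: 1038 minutes from midnight
Subtract: 23 minutes
Remaining: 1038 - 23 = 1015
Hours: 16, Minutes: 55

16:55


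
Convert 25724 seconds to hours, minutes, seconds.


Hours: 25724 ÷ 3600 = 7 remainder 524
Minutes: 524 ÷ 60 = 8 remainder 44
Seconds: 44

7h 8m 44s


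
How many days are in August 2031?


Month: August (month 8)
August has 31 days

31 days


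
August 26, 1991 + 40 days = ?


October 5, 1991

Start: August 26, 1991
Add 40 days
August 26 → September 1: 31 - 26 + 1 = 6 days (40 - 6 = 34 left)
September 1 → October 1: 30 - 1 + 1 = 30 days (34 - 30 = 4 left)
October 1 + 4 = October 5, 1991


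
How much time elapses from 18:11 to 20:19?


2h 8m

End time in minutes: 20×60 + 19 = 1219
Start time in minutes: 18×60 + 11 = 1091
Difference = 1219 - 1091 = 128 minutes
= 2 hours 8 minutes


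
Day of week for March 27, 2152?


Zeller's congruence:
q=27, m=3, k=52, j=21
h = (27 + ⌊13×4/5⌋ + 52 + ⌊52/4⌋ + ⌊21/4⌋ - 2×21) mod 7
= (27 + 10 + 52 + 13 + 5 - 42) mod 7
= 65 mod 7 = 2
h=2 → Monday

Monday


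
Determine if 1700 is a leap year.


Rules: divisible by 4 AND (not by 100 OR by 400)
1700 ÷ 4 = 425 exactly → divisible by 4
1700 ÷ 100 = 17 exactly → divisible by 100
1700 ÷ 400 = 4 remainder 100 → not divisible by 400
Divisible by 100 but not by 400 → not a leap year

No


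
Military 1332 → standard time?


Hour: 13
13 - 12 = 1 → PM

1:32 PM


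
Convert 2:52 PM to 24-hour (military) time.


14:52

Input: 2:52 PM
PM: 2 + 12 = 14


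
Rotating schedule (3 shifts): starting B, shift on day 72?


Shift A

Shifts: A, B, C
Start: B (index 1)
Day 72: (1 + 72 - 1) mod 3
= 72 mod 3
= 0
Index 0 → shift A


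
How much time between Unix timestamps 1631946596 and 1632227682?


Difference = 1632227682 - 1631946596 = 281086 seconds
In hours: 281086 / 3600 ≈ 78.1
In days: 281086 / 86400 ≈ 3.25

281086 seconds (78.1 hours / 3.25 days)


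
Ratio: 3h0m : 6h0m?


Duration 1: 180 minutes
Duration 2: 360 minutes
Ratio = 180:360
GCD = 180
Simplified = 1:2
As a decimal: 1/2 = 0.50

1:2 (0.50)


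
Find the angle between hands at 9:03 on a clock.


Hour hand = 9×30 + 3×0.5 = 271.5°
Minute hand = 3×6 = 18°
Difference = |271.5 - 18| = 253.5°
Since > 180°: 360 - 253.5 = 106.5°

106.5°


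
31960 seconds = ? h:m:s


Hours: 31960 ÷ 3600 = 8 remainder 3160
Minutes: 3160 ÷ 60 = 52 remainder 40
Seconds: 40

8h 52m 40s


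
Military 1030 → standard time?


10:30 AM

Hour: 10
10 < 12 → AM


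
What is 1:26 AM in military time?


Input: 1:26 AM
AM hour stays: 1

01:26


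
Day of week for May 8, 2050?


Sunday

Zeller's congruence:
q=8, m=5, k=50, j=20
h = (8 + ⌊13×6/5⌋ + 50 + ⌊50/4⌋ + ⌊20/4⌋ - 2×20) mod 7
= (8 + 15 + 50 + 12 + 5 - 40) mod 7
= 50 mod 7 = 1
h=1 → Sunday


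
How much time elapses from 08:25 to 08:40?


End time in minutes: 8×60 + 40 = 520
Start time in minutes: 8×60 + 25 = 505
Difference = 520 - 505 = 15 minutes
= 0 hours 15 minutes

0h 15m


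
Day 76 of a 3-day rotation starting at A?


Shift A

Shifts: A, B, C
Start: A (index 0)
Day 76: (0 + 76 - 1) mod 3
= 75 mod 3
= 0
Index 0 → shift A


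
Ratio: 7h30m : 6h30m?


Duration 1: 450 minutes
Duration 2: 390 minutes
Ratio = 450:390
GCD = 30
Simplified = 15:13
As a decimal: 15/13 ≈ 1.15

15:13 (1.15)


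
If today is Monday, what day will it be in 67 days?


Friday

Start: Monday (index 0)
(0 + 67) mod 7
= 67 mod 7
= 4
Index 4 → Friday


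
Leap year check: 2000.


Yes

Rules: divisible by 4 AND (not by 100 OR by 400)
2000 ÷ 4 = 500 exactly → divisible by 4
2000 ÷ 100 = 20 exactly → divisible by 100
2000 ÷ 400 = 5 exactly → divisible by 400
Divisible by 400 → leap year


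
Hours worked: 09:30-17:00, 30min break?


Total time = (17×60+0) - (9×60+30)
= 1020 - 570 = 450 min
Minus break: 450 - 30 = 420 min
= 7h 0m

7h 0m (420 minutes)


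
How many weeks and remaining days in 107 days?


15 weeks 2 days

Weeks: 107 ÷ 7 = 15 remainder 2


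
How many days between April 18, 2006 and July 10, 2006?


From April 18, 2006 to July 10, 2006
Rest of April 2006: 30 - 18 = 12
Full months: May 31, June 30
Days into July 2006: 10
Total = 12 + 31 + 30 + 10 = 83 days

83 days


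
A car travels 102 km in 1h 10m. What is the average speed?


Distance: 102 km
Time: 1h 10m = 70 min = 70/60 = 7/6 hours
Speed = 102 ÷ (7/6) = 102 × 6 / 7 = 612/7 ≈ 87.4 km/h

87.4 km/h


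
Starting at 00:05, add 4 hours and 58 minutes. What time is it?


05:03

Start: 5 minutes from midnight
Add: 298 minutes
Total: 303 minutes
Hours: 303 ÷ 60 = 5 remainder 3


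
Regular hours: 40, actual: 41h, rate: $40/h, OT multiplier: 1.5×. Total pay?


Regular: 40h × $40 = $1600.00
Overtime: 41 - 40 = 1h
OT pay: 1h × $40 × 1.5 = $60.00
Total = $1600.00 + $60.00 = $1660.00

$1660.00


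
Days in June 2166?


Month: June (month 6)
June has 30 days

30 days


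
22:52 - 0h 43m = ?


22:09

Start: 1372 minutes from midnight
Subtract: 43 minutes
Remaining: 1372 - 43 = 1329
Hours: 22, Minutes: 9


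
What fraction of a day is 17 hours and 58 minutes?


Total minutes: 17×60 + 58 = 1078
Day = 24×60 = 1440 minutes
Fraction = 1078/1440 ≈ 0.7486
As a percentage: 1078/1440 × 100 ≈ 74.86%

0.7486 (74.86%)


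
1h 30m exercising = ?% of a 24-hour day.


Time: 90 minutes
Day: 1440 minutes
Percentage = (90/1440) × 100 ≈ 6.3%

6.3%


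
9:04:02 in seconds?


Hours: 9 × 3600 = 32400
Minutes: 4 × 60 = 240
Seconds: 2
Total = 32400 + 240 + 2 = 32642

32642 seconds


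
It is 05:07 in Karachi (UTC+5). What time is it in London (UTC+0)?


00:07

Time difference = UTC+0 - UTC+5 = -5 hours
New hour = (5 -5) mod 24
= 0 mod 24 = 0
Minutes unchanged → 00:07


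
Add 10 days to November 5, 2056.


November 15, 2056

Start: November 5, 2056
Add 10 days
November 5 + 10 = November 15, 2056


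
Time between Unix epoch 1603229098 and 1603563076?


333978 seconds (92.8 hours / 3.87 days)

Difference = 1603563076 - 1603229098 = 333978 seconds
In hours: 333978 / 3600 ≈ 92.8
In days: 333978 / 86400 ≈ 3.87


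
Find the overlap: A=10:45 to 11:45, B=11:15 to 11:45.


30 minutes

Meeting A: 645-705 (in minutes from midnight)
Meeting B: 675-705
Overlap start = max(645, 675) = 675
Overlap end = min(705, 705) = 705
Overlap = max(0, 705 - 675) = 30 min


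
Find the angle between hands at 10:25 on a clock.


162.5°

Hour hand = 10×30 + 25×0.5 = 312.5°
Minute hand = 25×6 = 150°
Difference = |312.5 - 150| = 162.5°


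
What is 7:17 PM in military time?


19:17

Input: 7:17 PM
PM: 7 + 12 = 19


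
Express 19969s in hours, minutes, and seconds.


Hours: 19969 ÷ 3600 = 5 remainder 1969
Minutes: 1969 ÷ 60 = 32 remainder 49
Seconds: 49

5h 32m 49s


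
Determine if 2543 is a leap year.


No

Rules: divisible by 4 AND (not by 100 OR by 400)
2543 ÷ 4 = 635 remainder 3 → not divisible by 4
Not divisible by 4 → not a leap year


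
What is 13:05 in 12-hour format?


Hour: 13
13 - 12 = 1 → PM

1:05 PM


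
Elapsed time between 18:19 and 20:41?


2h 22m

End time in minutes: 20×60 + 41 = 1241
Start time in minutes: 18×60 + 19 = 1099
Difference = 1241 - 1099 = 142 minutes
= 2 hours 22 minutes


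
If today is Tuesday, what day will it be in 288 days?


Wednesday

Start: Tuesday (index 1)
(1 + 288) mod 7
= 289 mod 7
= 2
Index 2 → Wednesday


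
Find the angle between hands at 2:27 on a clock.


Hour hand = 2×30 + 27×0.5 = 73.5°
Minute hand = 27×6 = 162°
Difference = |73.5 - 162| = 88.5°

88.5°


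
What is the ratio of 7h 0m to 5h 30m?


Duration 1: 420 minutes
Duration 2: 330 minutes
Ratio = 420:330
GCD = 30
Simplified = 14:11
As a decimal: 14/11 ≈ 1.27

14:11 (1.27)


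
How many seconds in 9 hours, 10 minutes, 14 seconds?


33014 seconds

Hours: 9 × 3600 = 32400
Minutes: 10 × 60 = 600
Seconds: 14
Total = 32400 + 600 + 14 = 33014


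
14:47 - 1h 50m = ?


12:57

Start: 887 minutes from midnight
Subtract: 110 minutes
Remaining: 887 - 110 = 777
Hours: 12, Minutes: 57


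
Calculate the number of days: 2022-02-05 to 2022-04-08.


From February 5, 2022 to April 8, 2022
Rest of February 2022: 28 - 5 = 23
Full months: March 31
Days into April 2022: 8
Total = 23 + 31 + 8 = 62 days

62 days


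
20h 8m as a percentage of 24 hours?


Total minutes: 20×60 + 8 = 1208
Day = 24×60 = 1440 minutes
Fraction = 1208/1440 ≈ 0.8389
As a percentage: 1208/1440 × 100 ≈ 83.89%

0.8389 (83.89%)


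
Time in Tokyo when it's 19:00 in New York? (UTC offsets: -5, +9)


Time difference = UTC+9 - UTC-5 = +14 hours
New hour = (19 + 14) mod 24
= 33 mod 24 = 9
Minutes unchanged → 09:00; 33 ≥ 24 → next day

09:00 (next day)


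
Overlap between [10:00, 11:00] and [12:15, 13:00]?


Meeting A: 600-660 (in minutes from midnight)
Meeting B: 735-780
Overlap start = max(600, 735) = 735
Overlap end = min(660, 780) = 660
Overlap = max(0, 660 - 735) = 0 min

0 minutes


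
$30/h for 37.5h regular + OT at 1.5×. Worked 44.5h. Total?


Regular: 37.5h × $30 = $1125.00
Overtime: 44.5 - 37.5 = 7.0h
OT pay: 7.0h × $30 × 1.5 = $315.00
Total = $1125.00 + $315.00 = $1440.00

$1440.00


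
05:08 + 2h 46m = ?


Start: 308 minutes from midnight
Add: 166 minutes
Total: 474 minutes
Hours: 474 ÷ 60 = 7 remainder 54

07:54


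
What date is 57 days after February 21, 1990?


Start: February 21, 1990
Add 57 days
February 21 → March 1: 28 - 21 + 1 = 8 days (57 - 8 = 49 left)
March 1 → April 1: 31 - 1 + 1 = 31 days (49 - 31 = 18 left)
April 1 + 18 = April 19, 1990

April 19, 1990


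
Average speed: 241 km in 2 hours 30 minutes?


Distance: 241 km
Time: 2h 30m = 150 min = 150/60 = 5/2 hours
Speed = 241 ÷ (5/2) = 241 × 2 / 5 = 482/5 = 96.4 km/h

96.4 km/h


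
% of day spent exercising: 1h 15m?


Time: 75 minutes
Day: 1440 minutes
Percentage = (75/1440) × 100 ≈ 5.2%

5.2%


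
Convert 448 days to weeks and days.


Weeks: 448 ÷ 7 = 64 remainder 0

64 weeks 0 days


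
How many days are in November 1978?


30 days

Month: November (month 11)
November has 30 days


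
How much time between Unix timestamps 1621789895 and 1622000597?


Difference = 1622000597 - 1621789895 = 210702 seconds
In hours: 210702 / 3600 ≈ 58.5
In days: 210702 / 86400 ≈ 2.44

210702 seconds (58.5 hours / 2.44 days)


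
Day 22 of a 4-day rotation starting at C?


Shift D

Shifts: A, B, C, D
Start: C (index 2)
Day 22: (2 + 22 - 1) mod 4
= 23 mod 4
= 3
Index 3 → shift D


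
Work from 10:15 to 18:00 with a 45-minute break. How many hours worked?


Total time = (18×60+0) - (10×60+15)
= 1080 - 615 = 465 min
Minus break: 465 - 45 = 420 min
= 7h 0m

7h 0m (420 minutes)


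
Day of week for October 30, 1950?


Zeller's congruence:
q=30, m=10, k=50, j=19
h = (30 + ⌊13×11/5⌋ + 50 + ⌊50/4⌋ + ⌊19/4⌋ - 2×19) mod 7
= (30 + 28 + 50 + 12 + 4 - 38) mod 7
= 86 mod 7 = 2
h=2 → Monday

Monday


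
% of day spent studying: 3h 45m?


15.6%

Time: 225 minutes
Day: 1440 minutes
Percentage = (225/1440) × 100 ≈ 15.6%


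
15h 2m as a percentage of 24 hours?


0.6264 (62.64%)

Total minutes: 15×60 + 2 = 902
Day = 24×60 = 1440 minutes
Fraction = 902/1440 ≈ 0.6264
As a percentage: 902/1440 × 100 ≈ 62.64%


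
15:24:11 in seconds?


55451 seconds

Hours: 15 × 3600 = 54000
Minutes: 24 × 60 = 1440
Seconds: 11
Total = 54000 + 1440 + 11 = 55451


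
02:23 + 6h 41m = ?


09:04

Start: 143 minutes from midnight
Add: 401 minutes
Total: 544 minutes
Hours: 544 ÷ 60 = 9 remainder 4


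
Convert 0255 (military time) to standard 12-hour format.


2:55 AM

Hour: 2
2 < 12 → AM


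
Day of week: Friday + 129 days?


Start: Friday (index 4)
(4 + 129) mod 7
= 133 mod 7
= 0
Index 0 → Monday

Monday


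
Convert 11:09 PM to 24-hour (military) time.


Input: 11:09 PM
PM: 11 + 12 = 23

23:09


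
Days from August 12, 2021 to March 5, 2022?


205 days

From August 12, 2021 to March 5, 2022
Rest of August 2021: 31 - 12 = 19
Full months: September 30, October 31, November 30, December 31, January 31, February 2022 28
Days into March 2022: 5
Total = 19 + 30 + 31 + 30 + 31 + 31 + 28 + 5 = 205 days


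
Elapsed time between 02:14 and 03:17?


1h 3m

End time in minutes: 3×60 + 17 = 197
Start time in minutes: 2×60 + 14 = 134
Difference = 197 - 134 = 63 minutes
= 1 hours 3 minutes


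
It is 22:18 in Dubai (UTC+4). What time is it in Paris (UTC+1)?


Time difference = UTC+1 - UTC+4 = -3 hours
New hour = (22 -3) mod 24
= 19 mod 24 = 19
Minutes unchanged → 19:18

19:18


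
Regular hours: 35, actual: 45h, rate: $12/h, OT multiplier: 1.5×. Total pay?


$600.00

Regular: 35h × $12 = $420.00
Overtime: 45 - 35 = 10h
OT pay: 10h × $12 × 1.5 = $180.00
Total = $420.00 + $180.00 = $600.00


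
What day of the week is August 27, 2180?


Zeller's congruence:
q=27, m=8, k=80, j=21
h = (27 + ⌊13×9/5⌋ + 80 + ⌊80/4⌋ + ⌊21/4⌋ - 2×21) mod 7
= (27 + 23 + 80 + 20 + 5 - 42) mod 7
= 113 mod 7 = 1
h=1 → Sunday

Sunday


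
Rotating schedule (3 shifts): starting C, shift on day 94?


Shifts: A, B, C
Start: C (index 2)
Day 94: (2 + 94 - 1) mod 3
= 95 mod 3
= 2
Index 2 → shift C

Shift C


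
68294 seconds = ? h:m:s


18h 58m 14s

Hours: 68294 ÷ 3600 = 18 remainder 3494
Minutes: 3494 ÷ 60 = 58 remainder 14
Seconds: 14


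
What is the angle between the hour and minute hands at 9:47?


Hour hand = 9×30 + 47×0.5 = 293.5°
Minute hand = 47×6 = 282°
Difference = |293.5 - 282| = 11.5°

11.5°


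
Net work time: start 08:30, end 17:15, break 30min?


8h 15m (495 minutes)

Total time = (17×60+15) - (8×60+30)
= 1035 - 510 = 525 min
Minus break: 525 - 30 = 495 min
= 8h 15m


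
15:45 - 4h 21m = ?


Start: 945 minutes from midnight
Subtract: 261 minutes
Remaining: 945 - 261 = 684
Hours: 11, Minutes: 24

11:24


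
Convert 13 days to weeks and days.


Weeks: 13 ÷ 7 = 1 remainder 6

1 weeks 6 days


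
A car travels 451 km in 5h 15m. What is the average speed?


Distance: 451 km
Time: 5h 15m = 315 min = 315/60 = 21/4 hours
Speed = 451 ÷ (21/4) = 451 × 4 / 21 = 1804/21 ≈ 85.9 km/h

85.9 km/h


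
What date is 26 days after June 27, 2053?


July 23, 2053

Start: June 27, 2053
Add 26 days
June 27 → July 1: 30 - 27 + 1 = 4 days (26 - 4 = 22 left)
July 1 + 22 = July 23, 2053


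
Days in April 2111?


30 days

Month: April (month 4)
April has 30 days


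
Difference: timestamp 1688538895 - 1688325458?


213437 seconds (59.3 hours / 2.47 days)

Difference = 1688538895 - 1688325458 = 213437 seconds
In hours: 213437 / 3600 ≈ 59.3
In days: 213437 / 86400 ≈ 2.47


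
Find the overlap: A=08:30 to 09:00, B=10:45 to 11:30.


Meeting A: 510-540 (in minutes from midnight)
Meeting B: 645-690
Overlap start = max(510, 645) = 645
Overlap end = min(540, 690) = 540
Overlap = max(0, 540 - 645) = 0 min

0 minutes


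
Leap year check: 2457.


Rules: divisible by 4 AND (not by 100 OR by 400)
2457 ÷ 4 = 614 remainder 1 → not divisible by 4
Not divisible by 4 → not a leap year

No


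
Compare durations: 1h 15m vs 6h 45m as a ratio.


5:27 (0.19)

Duration 1: 75 minutes
Duration 2: 405 minutes
Ratio = 75:405
GCD = 15
Simplified = 5:27
As a decimal: 5/27 ≈ 0.19


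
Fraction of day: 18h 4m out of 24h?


Total minutes: 18×60 + 4 = 1084
Day = 24×60 = 1440 minutes
Fraction = 1084/1440 ≈ 0.7528
As a percentage: 1084/1440 × 100 ≈ 75.28%

0.7528 (75.28%)


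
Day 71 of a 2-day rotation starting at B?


Shifts: A, B
Start: B (index 1)
Day 71: (1 + 71 - 1) mod 2
= 71 mod 2
= 1
Index 1 → shift B

Shift B


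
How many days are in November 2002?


Month: November (month 11)
November has 30 days

30 days


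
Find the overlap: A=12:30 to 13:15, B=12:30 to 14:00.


Meeting A: 750-795 (in minutes from midnight)
Meeting B: 750-840
Overlap start = max(750, 750) = 750
Overlap end = min(795, 840) = 795
Overlap = max(0, 795 - 750) = 45 min

45 minutes


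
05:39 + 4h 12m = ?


Start: 339 minutes from midnight
Add: 252 minutes
Total: 591 minutes
Hours: 591 ÷ 60 = 9 remainder 51

09:51


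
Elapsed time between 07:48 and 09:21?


1h 33m

End time in minutes: 9×60 + 21 = 561
Start time in minutes: 7×60 + 48 = 468
Difference = 561 - 468 = 93 minutes
= 1 hours 33 minutes


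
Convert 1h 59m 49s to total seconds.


Hours: 1 × 3600 = 3600
Minutes: 59 × 60 = 3540
Seconds: 49
Total = 3600 + 3540 + 49 = 7189

7189 seconds


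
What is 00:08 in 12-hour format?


12:08 AM

Hour: 0
0 → 12 AM (midnight)


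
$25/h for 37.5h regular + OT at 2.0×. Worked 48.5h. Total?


$1487.50

Regular: 37.5h × $25 = $937.50
Overtime: 48.5 - 37.5 = 11.0h
OT pay: 11.0h × $25 × 2.0 = $550.00
Total = $937.50 + $550.00 = $1487.50


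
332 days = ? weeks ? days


Weeks: 332 ÷ 7 = 47 remainder 3

47 weeks 3 days


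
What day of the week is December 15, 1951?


Saturday

Zeller's congruence:
q=15, m=12, k=51, j=19
h = (15 + ⌊13×13/5⌋ + 51 + ⌊51/4⌋ + ⌊19/4⌋ - 2×19) mod 7
= (15 + 33 + 51 + 12 + 4 - 38) mod 7
= 77 mod 7 = 0
h=0 → Saturday


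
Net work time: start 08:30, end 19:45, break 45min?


Total time = (19×60+45) - (8×60+30)
= 1185 - 510 = 675 min
Minus break: 675 - 45 = 630 min
= 10h 30m

10h 30m (630 minutes)


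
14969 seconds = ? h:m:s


Hours: 14969 ÷ 3600 = 4 remainder 569
Minutes: 569 ÷ 60 = 9 remainder 29
Seconds: 29

4h 9m 29s


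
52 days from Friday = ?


Start: Friday (index 4)
(4 + 52) mod 7
= 56 mod 7
= 0
Index 0 → Monday

Monday


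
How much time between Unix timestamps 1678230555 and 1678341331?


110776 seconds (30.8 hours / 1.28 days)

Difference = 1678341331 - 1678230555 = 110776 seconds
In hours: 110776 / 3600 ≈ 30.8
In days: 110776 / 86400 ≈ 1.28


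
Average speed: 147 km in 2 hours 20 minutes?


Distance: 147 km
Time: 2h 20m = 140 min = 140/60 = 7/3 hours
Speed = 147 ÷ (7/3) = 147 × 3 / 7 = 441/7 = 63.0 km/h

63.0 km/h


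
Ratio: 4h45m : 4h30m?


19:18 (1.06)

Duration 1: 285 minutes
Duration 2: 270 minutes
Ratio = 285:270
GCD = 15
Simplified = 19:18
As a decimal: 19/18 ≈ 1.06


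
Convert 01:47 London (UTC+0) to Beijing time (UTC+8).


09:47

Time difference = UTC+8 - UTC+0 = +8 hours
New hour = (1 + 8) mod 24
= 9 mod 24 = 9
Minutes unchanged → 09:47


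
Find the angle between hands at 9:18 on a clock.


Hour hand = 9×30 + 18×0.5 = 279.0°
Minute hand = 18×6 = 108°
Difference = |279.0 - 108| = 171.0°

171.0°


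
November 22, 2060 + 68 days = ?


Start: November 22, 2060
Add 68 days
November 22 → December 1: 30 - 22 + 1 = 9 days (68 - 9 = 59 left)
December 1 → January 1: 31 - 1 + 1 = 31 days (59 - 31 = 28 left)
January 1 + 28 = January 29, 2061

January 29, 2061


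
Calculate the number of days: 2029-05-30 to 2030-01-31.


From May 30, 2029 to January 31, 2030
Rest of May 2029: 31 - 30 = 1
Full months: June 30, July 31, August 31, September 30, October 31, November 30, December 31
Days into January 2030: 31
Total = 1 + 30 + 31 + 31 + 30 + 31 + 30 + 31 + 31 = 246 days

246 days


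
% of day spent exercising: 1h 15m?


5.2%

Time: 75 minutes
Day: 1440 minutes
Percentage = (75/1440) × 100 ≈ 5.2%


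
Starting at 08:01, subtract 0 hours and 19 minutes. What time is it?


Start: 481 minutes from midnight
Subtract: 19 minutes
Remaining: 481 - 19 = 462
Hours: 7, Minutes: 42

07:42


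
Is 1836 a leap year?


Yes

Rules: divisible by 4 AND (not by 100 OR by 400)
1836 ÷ 4 = 459 exactly → divisible by 4
1836 ÷ 100 = 18 remainder 36 → not divisible by 100
Divisible by 4 but not by 100 → leap year


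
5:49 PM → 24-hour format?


Input: 5:49 PM
PM: 5 + 12 = 17

17:49


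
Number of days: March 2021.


Month: March (month 3)
March has 31 days

31 days


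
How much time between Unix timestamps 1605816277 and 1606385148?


Difference = 1606385148 - 1605816277 = 568871 seconds
In hours: 568871 / 3600 ≈ 158.0
In days: 568871 / 86400 ≈ 6.58

568871 seconds (158.0 hours / 6.58 days)


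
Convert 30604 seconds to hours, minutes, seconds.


Hours: 30604 ÷ 3600 = 8 remainder 1804
Minutes: 1804 ÷ 60 = 30 remainder 4
Seconds: 4

8h 30m 4s


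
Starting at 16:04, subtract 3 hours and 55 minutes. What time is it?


12:09

Start: 964 minutes from midnight
Subtract: 235 minutes
Remaining: 964 - 235 = 729
Hours: 12, Minutes: 9
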